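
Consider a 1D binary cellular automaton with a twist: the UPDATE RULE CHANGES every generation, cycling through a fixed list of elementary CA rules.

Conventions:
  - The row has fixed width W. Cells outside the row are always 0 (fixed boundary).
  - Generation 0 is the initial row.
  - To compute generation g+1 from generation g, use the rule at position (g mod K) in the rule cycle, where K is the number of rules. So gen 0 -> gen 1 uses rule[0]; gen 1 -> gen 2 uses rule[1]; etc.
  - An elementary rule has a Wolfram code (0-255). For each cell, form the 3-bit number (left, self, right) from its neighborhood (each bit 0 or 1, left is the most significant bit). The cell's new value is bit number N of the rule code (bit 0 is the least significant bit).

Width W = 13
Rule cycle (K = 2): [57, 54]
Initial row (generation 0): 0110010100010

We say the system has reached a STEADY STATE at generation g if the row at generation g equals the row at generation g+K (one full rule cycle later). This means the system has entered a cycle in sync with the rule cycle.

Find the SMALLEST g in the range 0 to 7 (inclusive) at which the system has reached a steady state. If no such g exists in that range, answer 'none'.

Answer: none

Derivation:
Gen 0: 0110010100010
Gen 1 (rule 57): 0101001011001
Gen 2 (rule 54): 1111111100111
Gen 3 (rule 57): 1000000010100
Gen 4 (rule 54): 1100000111110
Gen 5 (rule 57): 1011110100001
Gen 6 (rule 54): 1100001110011
Gen 7 (rule 57): 1011101001010
Gen 8 (rule 54): 1100011111111
Gen 9 (rule 57): 1011010000000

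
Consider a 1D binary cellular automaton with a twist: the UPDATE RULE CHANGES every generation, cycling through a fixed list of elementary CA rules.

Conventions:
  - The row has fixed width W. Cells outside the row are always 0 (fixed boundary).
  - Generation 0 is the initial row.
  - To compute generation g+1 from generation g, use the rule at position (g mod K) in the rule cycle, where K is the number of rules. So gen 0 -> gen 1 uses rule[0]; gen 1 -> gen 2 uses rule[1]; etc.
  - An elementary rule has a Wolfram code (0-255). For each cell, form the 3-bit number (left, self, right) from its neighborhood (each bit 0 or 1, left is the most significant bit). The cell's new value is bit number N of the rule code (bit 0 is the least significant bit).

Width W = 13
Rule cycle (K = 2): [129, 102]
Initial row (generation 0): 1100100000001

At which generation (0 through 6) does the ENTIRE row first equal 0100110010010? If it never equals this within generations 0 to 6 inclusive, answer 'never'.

Answer: never

Derivation:
Gen 0: 1100100000001
Gen 1 (rule 129): 0000001111100
Gen 2 (rule 102): 0000010000100
Gen 3 (rule 129): 1111000110001
Gen 4 (rule 102): 0001001010011
Gen 5 (rule 129): 1100000000000
Gen 6 (rule 102): 0100000000000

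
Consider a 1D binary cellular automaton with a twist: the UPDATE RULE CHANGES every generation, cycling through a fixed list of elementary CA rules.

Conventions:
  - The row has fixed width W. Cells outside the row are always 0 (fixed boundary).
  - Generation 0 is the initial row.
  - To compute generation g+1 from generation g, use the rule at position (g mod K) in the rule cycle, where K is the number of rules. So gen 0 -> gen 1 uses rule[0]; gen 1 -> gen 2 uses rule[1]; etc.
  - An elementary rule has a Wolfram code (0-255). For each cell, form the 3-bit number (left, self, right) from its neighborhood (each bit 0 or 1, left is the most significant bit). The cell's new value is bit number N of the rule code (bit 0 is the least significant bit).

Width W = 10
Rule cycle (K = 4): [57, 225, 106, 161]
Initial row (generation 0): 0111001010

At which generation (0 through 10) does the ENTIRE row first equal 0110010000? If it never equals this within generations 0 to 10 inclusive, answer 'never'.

Answer: never

Derivation:
Gen 0: 0111001010
Gen 1 (rule 57): 0100100101
Gen 2 (rule 225): 0000000010
Gen 3 (rule 106): 0000000100
Gen 4 (rule 161): 1111110001
Gen 5 (rule 57): 1000001100
Gen 6 (rule 225): 0011100101
Gen 7 (rule 106): 0110101010
Gen 8 (rule 161): 0001010100
Gen 9 (rule 57): 1100101011
Gen 10 (rule 225): 0100010101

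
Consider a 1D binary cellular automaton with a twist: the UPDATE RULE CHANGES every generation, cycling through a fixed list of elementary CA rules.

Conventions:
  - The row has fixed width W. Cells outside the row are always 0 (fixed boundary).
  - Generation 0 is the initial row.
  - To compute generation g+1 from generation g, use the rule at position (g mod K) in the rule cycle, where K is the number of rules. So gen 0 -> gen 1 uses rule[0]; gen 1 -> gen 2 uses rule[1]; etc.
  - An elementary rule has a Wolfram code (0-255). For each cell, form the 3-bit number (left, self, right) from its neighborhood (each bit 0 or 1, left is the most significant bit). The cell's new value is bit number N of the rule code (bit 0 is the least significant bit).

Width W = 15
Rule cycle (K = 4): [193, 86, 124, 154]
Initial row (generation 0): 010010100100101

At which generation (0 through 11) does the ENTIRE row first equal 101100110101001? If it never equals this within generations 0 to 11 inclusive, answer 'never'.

Gen 0: 010010100100101
Gen 1 (rule 193): 000000000000000
Gen 2 (rule 86): 000000000000000
Gen 3 (rule 124): 000000000000000
Gen 4 (rule 154): 000000000000000
Gen 5 (rule 193): 111111111111111
Gen 6 (rule 86): 000000000000001
Gen 7 (rule 124): 000000000000001
Gen 8 (rule 154): 000000000000010
Gen 9 (rule 193): 111111111111000
Gen 10 (rule 86): 000000000001100
Gen 11 (rule 124): 000000000001110

Answer: never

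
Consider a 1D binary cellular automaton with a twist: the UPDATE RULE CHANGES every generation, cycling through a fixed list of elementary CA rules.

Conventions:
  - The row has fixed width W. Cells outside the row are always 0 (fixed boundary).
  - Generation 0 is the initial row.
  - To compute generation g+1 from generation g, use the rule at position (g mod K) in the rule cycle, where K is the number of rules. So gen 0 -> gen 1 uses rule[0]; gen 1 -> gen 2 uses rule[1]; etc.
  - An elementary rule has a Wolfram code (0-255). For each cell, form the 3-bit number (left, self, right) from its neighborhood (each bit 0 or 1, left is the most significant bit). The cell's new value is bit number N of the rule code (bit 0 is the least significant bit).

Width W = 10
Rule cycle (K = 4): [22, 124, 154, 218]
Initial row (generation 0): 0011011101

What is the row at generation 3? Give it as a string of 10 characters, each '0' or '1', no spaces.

Gen 0: 0011011101
Gen 1 (rule 22): 0100000001
Gen 2 (rule 124): 0110000001
Gen 3 (rule 154): 1101000010

Answer: 1101000010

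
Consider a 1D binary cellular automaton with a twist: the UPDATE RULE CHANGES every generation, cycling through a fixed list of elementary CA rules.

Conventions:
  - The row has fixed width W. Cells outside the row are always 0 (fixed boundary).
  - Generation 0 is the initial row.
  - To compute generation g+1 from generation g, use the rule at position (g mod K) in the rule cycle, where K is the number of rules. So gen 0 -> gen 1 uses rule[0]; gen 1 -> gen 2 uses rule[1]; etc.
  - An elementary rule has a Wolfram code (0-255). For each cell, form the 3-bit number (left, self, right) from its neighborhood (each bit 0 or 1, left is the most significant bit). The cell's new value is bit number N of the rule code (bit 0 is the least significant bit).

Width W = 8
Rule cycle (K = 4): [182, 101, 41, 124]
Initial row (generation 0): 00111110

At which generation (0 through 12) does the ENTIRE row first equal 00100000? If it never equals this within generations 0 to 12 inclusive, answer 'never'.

Gen 0: 00111110
Gen 1 (rule 182): 01011101
Gen 2 (rule 101): 01100111
Gen 3 (rule 41): 01000100
Gen 4 (rule 124): 01100110
Gen 5 (rule 182): 10011001
Gen 6 (rule 101): 10001001
Gen 7 (rule 41): 00100000
Gen 8 (rule 124): 00110000
Gen 9 (rule 182): 01001000
Gen 10 (rule 101): 01001011
Gen 11 (rule 41): 00000110
Gen 12 (rule 124): 00000111

Answer: 7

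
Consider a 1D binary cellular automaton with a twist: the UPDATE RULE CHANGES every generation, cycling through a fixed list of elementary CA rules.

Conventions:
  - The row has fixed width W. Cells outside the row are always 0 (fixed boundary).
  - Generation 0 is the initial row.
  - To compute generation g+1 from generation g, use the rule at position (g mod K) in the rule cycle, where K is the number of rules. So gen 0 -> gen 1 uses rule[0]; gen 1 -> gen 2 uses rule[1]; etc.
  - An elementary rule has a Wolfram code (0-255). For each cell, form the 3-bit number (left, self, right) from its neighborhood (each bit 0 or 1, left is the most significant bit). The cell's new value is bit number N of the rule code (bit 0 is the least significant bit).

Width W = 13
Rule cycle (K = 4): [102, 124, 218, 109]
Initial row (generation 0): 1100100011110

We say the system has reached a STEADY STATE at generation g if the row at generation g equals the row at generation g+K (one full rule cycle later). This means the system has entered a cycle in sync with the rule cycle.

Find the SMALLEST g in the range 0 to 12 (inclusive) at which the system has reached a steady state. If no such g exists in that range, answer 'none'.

Gen 0: 1100100011110
Gen 1 (rule 102): 0101100100010
Gen 2 (rule 124): 0111110110011
Gen 3 (rule 218): 1111110111111
Gen 4 (rule 109): 1000011100001
Gen 5 (rule 102): 1000100100011
Gen 6 (rule 124): 1100110110011
Gen 7 (rule 218): 1111110111111
Gen 8 (rule 109): 1000011100001
Gen 9 (rule 102): 1000100100011
Gen 10 (rule 124): 1100110110011
Gen 11 (rule 218): 1111110111111
Gen 12 (rule 109): 1000011100001
Gen 13 (rule 102): 1000100100011
Gen 14 (rule 124): 1100110110011
Gen 15 (rule 218): 1111110111111
Gen 16 (rule 109): 1000011100001

Answer: 3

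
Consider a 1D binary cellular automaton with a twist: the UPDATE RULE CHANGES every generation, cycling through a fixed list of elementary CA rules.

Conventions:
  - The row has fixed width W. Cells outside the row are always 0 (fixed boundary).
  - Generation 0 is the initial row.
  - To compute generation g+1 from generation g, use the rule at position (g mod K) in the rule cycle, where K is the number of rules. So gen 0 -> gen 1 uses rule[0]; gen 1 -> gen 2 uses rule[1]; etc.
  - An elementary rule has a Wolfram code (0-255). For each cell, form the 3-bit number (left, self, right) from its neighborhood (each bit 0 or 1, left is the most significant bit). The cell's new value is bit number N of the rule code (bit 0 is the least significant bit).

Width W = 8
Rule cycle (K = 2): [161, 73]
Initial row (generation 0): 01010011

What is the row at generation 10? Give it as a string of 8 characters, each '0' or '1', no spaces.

Gen 0: 01010011
Gen 1 (rule 161): 00100000
Gen 2 (rule 73): 10001111
Gen 3 (rule 161): 00100110
Gen 4 (rule 73): 10000110
Gen 5 (rule 161): 00110000
Gen 6 (rule 73): 10110111
Gen 7 (rule 161): 01001010
Gen 8 (rule 73): 00000000
Gen 9 (rule 161): 11111111
Gen 10 (rule 73): 10000001

Answer: 10000001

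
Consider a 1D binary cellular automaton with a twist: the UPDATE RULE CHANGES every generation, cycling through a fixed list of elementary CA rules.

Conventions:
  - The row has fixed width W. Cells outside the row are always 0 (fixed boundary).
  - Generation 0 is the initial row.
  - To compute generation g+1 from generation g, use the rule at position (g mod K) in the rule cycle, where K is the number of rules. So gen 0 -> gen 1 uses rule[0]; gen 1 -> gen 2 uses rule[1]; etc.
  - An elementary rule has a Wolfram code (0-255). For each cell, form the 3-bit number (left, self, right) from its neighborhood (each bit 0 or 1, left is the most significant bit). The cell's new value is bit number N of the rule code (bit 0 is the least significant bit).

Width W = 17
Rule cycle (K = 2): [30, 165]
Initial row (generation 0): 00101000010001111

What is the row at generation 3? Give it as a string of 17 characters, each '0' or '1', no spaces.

Answer: 00111000110110110

Derivation:
Gen 0: 00101000010001111
Gen 1 (rule 30): 01101100111011000
Gen 2 (rule 165): 00010000010100011
Gen 3 (rule 30): 00111000110110110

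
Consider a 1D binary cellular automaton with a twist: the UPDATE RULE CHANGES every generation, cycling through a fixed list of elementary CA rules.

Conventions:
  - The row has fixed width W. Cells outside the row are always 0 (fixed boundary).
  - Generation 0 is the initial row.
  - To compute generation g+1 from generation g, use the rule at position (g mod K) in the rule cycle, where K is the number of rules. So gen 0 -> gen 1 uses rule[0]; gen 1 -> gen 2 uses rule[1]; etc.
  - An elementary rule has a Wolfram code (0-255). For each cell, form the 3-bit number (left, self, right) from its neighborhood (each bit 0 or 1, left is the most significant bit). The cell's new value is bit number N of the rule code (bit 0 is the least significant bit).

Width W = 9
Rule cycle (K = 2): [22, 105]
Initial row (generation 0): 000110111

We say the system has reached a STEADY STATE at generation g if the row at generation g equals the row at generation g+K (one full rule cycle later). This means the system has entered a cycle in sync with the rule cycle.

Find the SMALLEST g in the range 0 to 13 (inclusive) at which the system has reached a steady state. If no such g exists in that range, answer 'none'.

Gen 0: 000110111
Gen 1 (rule 22): 001000000
Gen 2 (rule 105): 100011111
Gen 3 (rule 22): 110100000
Gen 4 (rule 105): 111001111
Gen 5 (rule 22): 000110000
Gen 6 (rule 105): 110110111
Gen 7 (rule 22): 000000000
Gen 8 (rule 105): 111111111
Gen 9 (rule 22): 000000000
Gen 10 (rule 105): 111111111
Gen 11 (rule 22): 000000000
Gen 12 (rule 105): 111111111
Gen 13 (rule 22): 000000000
Gen 14 (rule 105): 111111111
Gen 15 (rule 22): 000000000

Answer: 7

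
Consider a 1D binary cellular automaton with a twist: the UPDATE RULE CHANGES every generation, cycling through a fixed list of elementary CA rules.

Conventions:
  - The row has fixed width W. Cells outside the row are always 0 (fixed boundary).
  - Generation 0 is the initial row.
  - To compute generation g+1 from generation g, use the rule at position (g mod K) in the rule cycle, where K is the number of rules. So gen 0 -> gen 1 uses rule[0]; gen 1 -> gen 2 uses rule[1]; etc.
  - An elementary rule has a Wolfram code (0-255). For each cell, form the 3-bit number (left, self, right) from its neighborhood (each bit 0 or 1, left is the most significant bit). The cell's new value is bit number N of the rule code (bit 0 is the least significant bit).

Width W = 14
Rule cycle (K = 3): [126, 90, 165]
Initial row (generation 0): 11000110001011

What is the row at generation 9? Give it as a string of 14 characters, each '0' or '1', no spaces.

Answer: 10001110110101

Derivation:
Gen 0: 11000110001011
Gen 1 (rule 126): 11101111011111
Gen 2 (rule 90): 10101001010001
Gen 3 (rule 165): 11111001110101
Gen 4 (rule 126): 10001111011111
Gen 5 (rule 90): 01011001010001
Gen 6 (rule 165): 01100001110101
Gen 7 (rule 126): 11110011011111
Gen 8 (rule 90): 10011111010001
Gen 9 (rule 165): 10001110110101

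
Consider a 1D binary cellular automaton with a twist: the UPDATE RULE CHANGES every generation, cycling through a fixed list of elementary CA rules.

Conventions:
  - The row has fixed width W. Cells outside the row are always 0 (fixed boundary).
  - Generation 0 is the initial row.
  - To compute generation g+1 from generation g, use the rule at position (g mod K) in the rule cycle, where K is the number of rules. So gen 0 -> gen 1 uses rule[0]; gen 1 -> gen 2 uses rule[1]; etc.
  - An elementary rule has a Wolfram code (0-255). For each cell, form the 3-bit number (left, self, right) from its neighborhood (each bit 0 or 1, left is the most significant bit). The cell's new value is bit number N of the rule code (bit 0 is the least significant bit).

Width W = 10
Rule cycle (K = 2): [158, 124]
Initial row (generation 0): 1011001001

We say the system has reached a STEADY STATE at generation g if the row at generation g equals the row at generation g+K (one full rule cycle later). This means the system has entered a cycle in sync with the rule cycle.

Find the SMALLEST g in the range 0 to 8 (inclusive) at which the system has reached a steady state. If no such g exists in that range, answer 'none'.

Gen 0: 1011001001
Gen 1 (rule 158): 1010111111
Gen 2 (rule 124): 1111100001
Gen 3 (rule 158): 1111010011
Gen 4 (rule 124): 1001111011
Gen 5 (rule 158): 1111110010
Gen 6 (rule 124): 1000011011
Gen 7 (rule 158): 1100110010
Gen 8 (rule 124): 1110111011
Gen 9 (rule 158): 1100110010
Gen 10 (rule 124): 1110111011

Answer: 7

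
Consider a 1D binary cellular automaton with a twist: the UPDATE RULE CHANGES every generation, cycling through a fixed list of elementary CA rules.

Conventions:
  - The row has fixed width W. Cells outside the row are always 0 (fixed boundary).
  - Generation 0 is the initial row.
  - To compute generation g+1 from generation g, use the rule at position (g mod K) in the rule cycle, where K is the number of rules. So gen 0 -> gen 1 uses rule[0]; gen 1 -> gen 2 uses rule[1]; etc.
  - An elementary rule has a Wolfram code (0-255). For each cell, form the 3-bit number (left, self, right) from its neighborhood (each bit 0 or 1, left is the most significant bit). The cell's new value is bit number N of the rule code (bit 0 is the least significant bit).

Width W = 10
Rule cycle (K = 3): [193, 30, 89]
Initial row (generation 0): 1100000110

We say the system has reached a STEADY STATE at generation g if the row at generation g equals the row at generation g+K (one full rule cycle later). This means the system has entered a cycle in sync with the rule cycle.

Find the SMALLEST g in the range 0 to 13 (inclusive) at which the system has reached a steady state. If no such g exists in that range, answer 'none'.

Gen 0: 1100000110
Gen 1 (rule 193): 0101110010
Gen 2 (rule 30): 1101001111
Gen 3 (rule 89): 1100101001
Gen 4 (rule 193): 0100000000
Gen 5 (rule 30): 1110000000
Gen 6 (rule 89): 1011111111
Gen 7 (rule 193): 0001111111
Gen 8 (rule 30): 0011000000
Gen 9 (rule 89): 1011111111
Gen 10 (rule 193): 0001111111
Gen 11 (rule 30): 0011000000
Gen 12 (rule 89): 1011111111
Gen 13 (rule 193): 0001111111
Gen 14 (rule 30): 0011000000
Gen 15 (rule 89): 1011111111
Gen 16 (rule 193): 0001111111

Answer: 6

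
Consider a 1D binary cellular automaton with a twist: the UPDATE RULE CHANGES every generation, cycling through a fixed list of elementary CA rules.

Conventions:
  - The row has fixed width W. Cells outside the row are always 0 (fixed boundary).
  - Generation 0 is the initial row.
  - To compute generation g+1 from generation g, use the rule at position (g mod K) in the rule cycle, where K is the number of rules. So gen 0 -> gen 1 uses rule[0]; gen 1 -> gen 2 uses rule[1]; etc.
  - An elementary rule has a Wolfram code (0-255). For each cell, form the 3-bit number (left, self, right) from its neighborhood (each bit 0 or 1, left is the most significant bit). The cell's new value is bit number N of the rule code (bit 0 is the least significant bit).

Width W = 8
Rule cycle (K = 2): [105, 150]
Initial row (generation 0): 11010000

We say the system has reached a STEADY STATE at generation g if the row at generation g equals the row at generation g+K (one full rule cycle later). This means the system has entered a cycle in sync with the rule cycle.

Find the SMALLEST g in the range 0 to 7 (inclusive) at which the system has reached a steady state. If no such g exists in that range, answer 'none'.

Gen 0: 11010000
Gen 1 (rule 105): 11100111
Gen 2 (rule 150): 01011010
Gen 3 (rule 105): 00111100
Gen 4 (rule 150): 01011010
Gen 5 (rule 105): 00111100
Gen 6 (rule 150): 01011010
Gen 7 (rule 105): 00111100
Gen 8 (rule 150): 01011010
Gen 9 (rule 105): 00111100

Answer: 2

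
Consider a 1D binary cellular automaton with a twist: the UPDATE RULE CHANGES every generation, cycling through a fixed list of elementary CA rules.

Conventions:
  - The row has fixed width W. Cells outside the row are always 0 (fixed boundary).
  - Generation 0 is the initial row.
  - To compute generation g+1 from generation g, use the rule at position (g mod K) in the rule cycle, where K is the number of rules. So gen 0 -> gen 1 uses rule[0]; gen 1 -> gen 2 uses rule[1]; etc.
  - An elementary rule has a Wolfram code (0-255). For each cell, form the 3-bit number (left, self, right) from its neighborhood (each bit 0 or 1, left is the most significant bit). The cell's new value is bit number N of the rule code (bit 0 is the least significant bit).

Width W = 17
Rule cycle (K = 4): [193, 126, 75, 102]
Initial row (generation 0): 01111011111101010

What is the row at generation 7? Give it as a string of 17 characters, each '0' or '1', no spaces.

Answer: 10000000000000101

Derivation:
Gen 0: 01111011111101010
Gen 1 (rule 193): 00111001111100000
Gen 2 (rule 126): 01101111000110000
Gen 3 (rule 75): 11101001011110111
Gen 4 (rule 102): 00111011100011001
Gen 5 (rule 193): 10011001101001000
Gen 6 (rule 126): 11111111111111100
Gen 7 (rule 75): 10000000000000101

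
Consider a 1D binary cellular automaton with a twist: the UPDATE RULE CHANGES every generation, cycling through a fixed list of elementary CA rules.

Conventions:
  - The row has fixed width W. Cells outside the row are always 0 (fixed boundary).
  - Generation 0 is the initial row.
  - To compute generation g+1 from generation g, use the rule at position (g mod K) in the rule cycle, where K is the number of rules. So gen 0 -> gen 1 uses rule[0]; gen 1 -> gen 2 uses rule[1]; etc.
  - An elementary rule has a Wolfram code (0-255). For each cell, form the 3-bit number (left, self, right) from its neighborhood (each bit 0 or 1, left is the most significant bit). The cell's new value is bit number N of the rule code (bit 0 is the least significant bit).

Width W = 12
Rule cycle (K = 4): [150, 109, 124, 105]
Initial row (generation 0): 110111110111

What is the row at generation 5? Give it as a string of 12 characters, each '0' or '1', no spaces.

Answer: 100100000011

Derivation:
Gen 0: 110111110111
Gen 1 (rule 150): 000011100010
Gen 2 (rule 109): 111010101010
Gen 3 (rule 124): 101111111111
Gen 4 (rule 105): 011000000001
Gen 5 (rule 150): 100100000011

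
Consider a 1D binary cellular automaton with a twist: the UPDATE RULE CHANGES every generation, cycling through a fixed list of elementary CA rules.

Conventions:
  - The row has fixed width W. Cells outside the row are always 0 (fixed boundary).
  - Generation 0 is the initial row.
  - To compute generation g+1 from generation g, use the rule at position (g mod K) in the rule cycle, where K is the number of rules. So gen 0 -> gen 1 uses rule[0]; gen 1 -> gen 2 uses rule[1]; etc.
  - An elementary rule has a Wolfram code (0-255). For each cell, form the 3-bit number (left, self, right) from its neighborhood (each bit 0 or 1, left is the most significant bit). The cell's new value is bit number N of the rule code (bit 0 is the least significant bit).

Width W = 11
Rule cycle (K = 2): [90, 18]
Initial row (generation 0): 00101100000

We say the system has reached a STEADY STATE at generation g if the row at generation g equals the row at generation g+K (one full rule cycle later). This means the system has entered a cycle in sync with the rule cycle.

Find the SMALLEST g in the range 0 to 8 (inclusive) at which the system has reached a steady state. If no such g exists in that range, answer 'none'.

Gen 0: 00101100000
Gen 1 (rule 90): 01001110000
Gen 2 (rule 18): 10110001000
Gen 3 (rule 90): 00111010100
Gen 4 (rule 18): 01000000010
Gen 5 (rule 90): 10100000101
Gen 6 (rule 18): 00010001000
Gen 7 (rule 90): 00101010100
Gen 8 (rule 18): 01000000010
Gen 9 (rule 90): 10100000101
Gen 10 (rule 18): 00010001000

Answer: none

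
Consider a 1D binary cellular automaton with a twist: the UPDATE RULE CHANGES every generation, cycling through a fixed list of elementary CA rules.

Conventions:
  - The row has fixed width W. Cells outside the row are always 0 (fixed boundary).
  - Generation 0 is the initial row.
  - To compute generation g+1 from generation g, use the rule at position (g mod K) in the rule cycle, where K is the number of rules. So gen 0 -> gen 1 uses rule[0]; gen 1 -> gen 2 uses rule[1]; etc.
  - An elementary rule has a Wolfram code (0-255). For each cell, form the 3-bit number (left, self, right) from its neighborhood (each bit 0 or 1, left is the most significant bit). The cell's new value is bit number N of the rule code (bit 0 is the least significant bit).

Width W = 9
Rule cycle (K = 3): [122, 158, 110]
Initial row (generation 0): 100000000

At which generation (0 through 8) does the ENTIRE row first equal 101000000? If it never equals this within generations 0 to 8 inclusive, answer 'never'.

Answer: 3

Derivation:
Gen 0: 100000000
Gen 1 (rule 122): 010000000
Gen 2 (rule 158): 111000000
Gen 3 (rule 110): 101000000
Gen 4 (rule 122): 010100000
Gen 5 (rule 158): 110110000
Gen 6 (rule 110): 111110000
Gen 7 (rule 122): 100011000
Gen 8 (rule 158): 110110100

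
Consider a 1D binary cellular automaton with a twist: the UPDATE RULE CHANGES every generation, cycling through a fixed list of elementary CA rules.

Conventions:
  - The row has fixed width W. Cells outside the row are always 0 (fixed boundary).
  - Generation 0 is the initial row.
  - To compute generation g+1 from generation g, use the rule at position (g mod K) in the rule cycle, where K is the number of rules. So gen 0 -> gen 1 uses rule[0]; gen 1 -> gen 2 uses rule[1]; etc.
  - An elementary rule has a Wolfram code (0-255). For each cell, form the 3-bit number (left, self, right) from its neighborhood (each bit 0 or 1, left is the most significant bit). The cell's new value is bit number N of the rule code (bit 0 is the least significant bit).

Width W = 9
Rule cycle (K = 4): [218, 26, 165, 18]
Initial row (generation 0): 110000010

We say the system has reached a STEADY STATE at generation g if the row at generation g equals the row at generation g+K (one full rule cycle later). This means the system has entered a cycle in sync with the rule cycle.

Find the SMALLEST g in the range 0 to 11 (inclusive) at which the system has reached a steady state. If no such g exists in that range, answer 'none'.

Gen 0: 110000010
Gen 1 (rule 218): 111000101
Gen 2 (rule 26): 100101000
Gen 3 (rule 165): 100111011
Gen 4 (rule 18): 011000000
Gen 5 (rule 218): 111100000
Gen 6 (rule 26): 100010000
Gen 7 (rule 165): 101010111
Gen 8 (rule 18): 000000000
Gen 9 (rule 218): 000000000
Gen 10 (rule 26): 000000000
Gen 11 (rule 165): 111111111
Gen 12 (rule 18): 000000000
Gen 13 (rule 218): 000000000
Gen 14 (rule 26): 000000000
Gen 15 (rule 165): 111111111

Answer: 8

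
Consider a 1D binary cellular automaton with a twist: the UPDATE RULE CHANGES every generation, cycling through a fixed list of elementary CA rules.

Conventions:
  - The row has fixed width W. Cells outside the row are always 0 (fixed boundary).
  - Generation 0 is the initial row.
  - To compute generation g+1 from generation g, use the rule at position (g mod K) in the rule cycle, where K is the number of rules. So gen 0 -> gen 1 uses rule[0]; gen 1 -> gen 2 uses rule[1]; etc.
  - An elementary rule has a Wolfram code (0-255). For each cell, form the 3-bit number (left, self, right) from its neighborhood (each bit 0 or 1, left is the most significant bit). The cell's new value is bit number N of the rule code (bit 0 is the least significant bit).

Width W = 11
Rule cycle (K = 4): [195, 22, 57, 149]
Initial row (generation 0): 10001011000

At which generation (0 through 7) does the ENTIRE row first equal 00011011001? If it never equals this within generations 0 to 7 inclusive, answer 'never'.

Answer: never

Derivation:
Gen 0: 10001011000
Gen 1 (rule 195): 00110001011
Gen 2 (rule 22): 01001011000
Gen 3 (rule 57): 00100110111
Gen 4 (rule 149): 10110000010
Gen 5 (rule 195): 00010111100
Gen 6 (rule 22): 00110000010
Gen 7 (rule 57): 10101111001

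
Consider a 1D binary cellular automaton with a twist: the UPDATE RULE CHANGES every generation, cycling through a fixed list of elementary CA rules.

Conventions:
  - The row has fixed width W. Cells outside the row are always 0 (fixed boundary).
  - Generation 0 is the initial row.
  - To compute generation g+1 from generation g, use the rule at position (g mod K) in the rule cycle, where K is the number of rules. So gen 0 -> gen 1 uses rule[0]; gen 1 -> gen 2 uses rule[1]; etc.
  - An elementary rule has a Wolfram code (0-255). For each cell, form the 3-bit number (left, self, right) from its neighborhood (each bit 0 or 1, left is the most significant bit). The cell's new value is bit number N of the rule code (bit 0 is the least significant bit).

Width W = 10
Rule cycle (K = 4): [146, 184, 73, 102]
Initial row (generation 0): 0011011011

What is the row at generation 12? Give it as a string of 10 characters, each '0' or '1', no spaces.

Gen 0: 0011011011
Gen 1 (rule 146): 0100000000
Gen 2 (rule 184): 0010000000
Gen 3 (rule 73): 1000111111
Gen 4 (rule 102): 1001000001
Gen 5 (rule 146): 0110100010
Gen 6 (rule 184): 0101010001
Gen 7 (rule 73): 0000000100
Gen 8 (rule 102): 0000001100
Gen 9 (rule 146): 0000010010
Gen 10 (rule 184): 0000001001
Gen 11 (rule 73): 1111100000
Gen 12 (rule 102): 0000100000

Answer: 0000100000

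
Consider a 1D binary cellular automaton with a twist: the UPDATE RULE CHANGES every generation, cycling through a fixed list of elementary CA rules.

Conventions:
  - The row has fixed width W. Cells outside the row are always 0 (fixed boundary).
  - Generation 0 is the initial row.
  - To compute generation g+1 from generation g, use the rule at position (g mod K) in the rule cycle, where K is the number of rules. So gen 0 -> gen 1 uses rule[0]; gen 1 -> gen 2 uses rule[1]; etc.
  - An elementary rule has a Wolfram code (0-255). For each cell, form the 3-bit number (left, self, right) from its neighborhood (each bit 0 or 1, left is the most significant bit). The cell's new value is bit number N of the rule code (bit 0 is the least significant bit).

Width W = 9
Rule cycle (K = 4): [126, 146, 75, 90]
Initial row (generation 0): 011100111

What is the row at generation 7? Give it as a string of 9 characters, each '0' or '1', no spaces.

Answer: 111101010

Derivation:
Gen 0: 011100111
Gen 1 (rule 126): 110111101
Gen 2 (rule 146): 000011000
Gen 3 (rule 75): 111111011
Gen 4 (rule 90): 100001011
Gen 5 (rule 126): 110011111
Gen 6 (rule 146): 001101110
Gen 7 (rule 75): 111101010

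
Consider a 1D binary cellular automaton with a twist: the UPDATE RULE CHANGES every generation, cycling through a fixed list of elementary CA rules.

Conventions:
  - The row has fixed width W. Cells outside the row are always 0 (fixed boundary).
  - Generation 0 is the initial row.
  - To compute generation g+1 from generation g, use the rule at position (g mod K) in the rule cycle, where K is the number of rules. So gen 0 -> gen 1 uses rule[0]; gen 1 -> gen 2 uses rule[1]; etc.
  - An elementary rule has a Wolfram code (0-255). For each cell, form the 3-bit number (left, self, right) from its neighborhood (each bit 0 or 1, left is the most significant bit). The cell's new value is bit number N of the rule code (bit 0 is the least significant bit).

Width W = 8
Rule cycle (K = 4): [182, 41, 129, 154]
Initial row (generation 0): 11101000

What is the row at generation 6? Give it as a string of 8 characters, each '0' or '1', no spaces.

Answer: 10000000

Derivation:
Gen 0: 11101000
Gen 1 (rule 182): 01011100
Gen 2 (rule 41): 00110001
Gen 3 (rule 129): 10000100
Gen 4 (rule 154): 01001010
Gen 5 (rule 182): 11111111
Gen 6 (rule 41): 10000000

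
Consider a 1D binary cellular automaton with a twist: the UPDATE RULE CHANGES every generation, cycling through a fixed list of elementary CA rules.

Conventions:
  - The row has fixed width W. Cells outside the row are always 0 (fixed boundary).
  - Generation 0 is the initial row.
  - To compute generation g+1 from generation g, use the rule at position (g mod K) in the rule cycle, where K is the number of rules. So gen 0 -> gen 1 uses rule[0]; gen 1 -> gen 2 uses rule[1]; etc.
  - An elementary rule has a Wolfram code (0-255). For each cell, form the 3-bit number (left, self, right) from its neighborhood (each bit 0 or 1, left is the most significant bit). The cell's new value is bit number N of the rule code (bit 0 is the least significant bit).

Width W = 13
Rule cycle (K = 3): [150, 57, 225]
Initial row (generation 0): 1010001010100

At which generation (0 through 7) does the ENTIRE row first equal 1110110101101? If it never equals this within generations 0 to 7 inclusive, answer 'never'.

Gen 0: 1010001010100
Gen 1 (rule 150): 1011011010110
Gen 2 (rule 57): 0110110101101
Gen 3 (rule 225): 0011011010110
Gen 4 (rule 150): 0100000010001
Gen 5 (rule 57): 0011111001100
Gen 6 (rule 225): 1001111000101
Gen 7 (rule 150): 1110110101101

Answer: 7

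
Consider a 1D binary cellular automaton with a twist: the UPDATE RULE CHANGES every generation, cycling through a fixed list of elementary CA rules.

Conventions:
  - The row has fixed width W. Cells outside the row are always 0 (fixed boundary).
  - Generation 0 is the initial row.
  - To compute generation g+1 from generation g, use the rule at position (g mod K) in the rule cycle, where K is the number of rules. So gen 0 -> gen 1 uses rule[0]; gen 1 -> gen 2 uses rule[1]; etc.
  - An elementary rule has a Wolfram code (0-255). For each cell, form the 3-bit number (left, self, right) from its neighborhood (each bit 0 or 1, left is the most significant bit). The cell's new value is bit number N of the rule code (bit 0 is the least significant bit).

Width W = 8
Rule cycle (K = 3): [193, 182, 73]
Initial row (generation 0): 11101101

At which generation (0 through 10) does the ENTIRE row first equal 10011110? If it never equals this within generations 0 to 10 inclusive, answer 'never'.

Answer: 2

Derivation:
Gen 0: 11101101
Gen 1 (rule 193): 01100100
Gen 2 (rule 182): 10011110
Gen 3 (rule 73): 00010010
Gen 4 (rule 193): 11000000
Gen 5 (rule 182): 00100000
Gen 6 (rule 73): 10001111
Gen 7 (rule 193): 00100111
Gen 8 (rule 182): 01111010
Gen 9 (rule 73): 01001000
Gen 10 (rule 193): 00000011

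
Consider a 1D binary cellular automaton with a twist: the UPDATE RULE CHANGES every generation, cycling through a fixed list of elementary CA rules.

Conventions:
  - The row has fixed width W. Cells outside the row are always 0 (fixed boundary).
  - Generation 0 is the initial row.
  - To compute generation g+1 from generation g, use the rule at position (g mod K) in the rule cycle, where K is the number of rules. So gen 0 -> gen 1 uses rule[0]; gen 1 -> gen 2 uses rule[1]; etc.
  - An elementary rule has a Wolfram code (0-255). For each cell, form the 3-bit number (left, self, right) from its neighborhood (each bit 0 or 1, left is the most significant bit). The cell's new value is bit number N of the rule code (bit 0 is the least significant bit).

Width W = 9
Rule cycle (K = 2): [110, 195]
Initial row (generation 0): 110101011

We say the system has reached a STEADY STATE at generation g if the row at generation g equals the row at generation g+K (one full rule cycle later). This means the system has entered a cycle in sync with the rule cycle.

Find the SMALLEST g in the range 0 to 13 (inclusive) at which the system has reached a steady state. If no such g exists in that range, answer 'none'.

Answer: 9

Derivation:
Gen 0: 110101011
Gen 1 (rule 110): 111111111
Gen 2 (rule 195): 011111111
Gen 3 (rule 110): 110000001
Gen 4 (rule 195): 010111110
Gen 5 (rule 110): 111100010
Gen 6 (rule 195): 011101100
Gen 7 (rule 110): 110111100
Gen 8 (rule 195): 010011101
Gen 9 (rule 110): 110110111
Gen 10 (rule 195): 010010011
Gen 11 (rule 110): 110110111
Gen 12 (rule 195): 010010011
Gen 13 (rule 110): 110110111
Gen 14 (rule 195): 010010011
Gen 15 (rule 110): 110110111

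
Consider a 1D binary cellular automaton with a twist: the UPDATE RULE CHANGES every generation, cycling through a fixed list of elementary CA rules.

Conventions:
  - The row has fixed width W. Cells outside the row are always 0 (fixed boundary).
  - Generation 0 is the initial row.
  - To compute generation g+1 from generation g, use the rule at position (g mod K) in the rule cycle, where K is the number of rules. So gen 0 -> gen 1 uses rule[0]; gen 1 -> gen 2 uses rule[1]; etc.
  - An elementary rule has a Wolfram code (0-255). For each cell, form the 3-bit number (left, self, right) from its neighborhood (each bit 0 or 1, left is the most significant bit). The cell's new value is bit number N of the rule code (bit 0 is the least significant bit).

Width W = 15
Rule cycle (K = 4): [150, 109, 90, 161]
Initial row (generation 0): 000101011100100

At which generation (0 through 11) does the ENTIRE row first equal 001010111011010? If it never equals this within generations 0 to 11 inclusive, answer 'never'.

Answer: never

Derivation:
Gen 0: 000101011100100
Gen 1 (rule 150): 001101001011110
Gen 2 (rule 109): 101111001110010
Gen 3 (rule 90): 001001111011101
Gen 4 (rule 161): 100000110101010
Gen 5 (rule 150): 110001000101011
Gen 6 (rule 109): 110101010111111
Gen 7 (rule 90): 110000000100001
Gen 8 (rule 161): 000111110001100
Gen 9 (rule 150): 001011101010010
Gen 10 (rule 109): 101110111110010
Gen 11 (rule 90): 001010100011101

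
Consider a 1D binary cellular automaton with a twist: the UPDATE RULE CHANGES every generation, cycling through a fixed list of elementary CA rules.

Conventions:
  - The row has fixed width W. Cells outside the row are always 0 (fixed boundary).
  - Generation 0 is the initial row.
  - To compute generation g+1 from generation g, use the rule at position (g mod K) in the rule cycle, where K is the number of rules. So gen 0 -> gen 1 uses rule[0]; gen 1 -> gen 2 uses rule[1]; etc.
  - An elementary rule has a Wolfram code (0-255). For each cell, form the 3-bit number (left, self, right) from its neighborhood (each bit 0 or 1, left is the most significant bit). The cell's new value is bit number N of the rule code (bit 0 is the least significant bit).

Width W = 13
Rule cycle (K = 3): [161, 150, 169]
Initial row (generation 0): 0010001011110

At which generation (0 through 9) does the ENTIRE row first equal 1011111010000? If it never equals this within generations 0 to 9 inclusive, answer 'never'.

Answer: never

Derivation:
Gen 0: 0010001011110
Gen 1 (rule 161): 1000100101100
Gen 2 (rule 150): 1101111100010
Gen 3 (rule 169): 1011111001000
Gen 4 (rule 161): 0101110000011
Gen 5 (rule 150): 1100101000100
Gen 6 (rule 169): 1000010010001
Gen 7 (rule 161): 0011000000100
Gen 8 (rule 150): 0100100001110
Gen 9 (rule 169): 0000001101100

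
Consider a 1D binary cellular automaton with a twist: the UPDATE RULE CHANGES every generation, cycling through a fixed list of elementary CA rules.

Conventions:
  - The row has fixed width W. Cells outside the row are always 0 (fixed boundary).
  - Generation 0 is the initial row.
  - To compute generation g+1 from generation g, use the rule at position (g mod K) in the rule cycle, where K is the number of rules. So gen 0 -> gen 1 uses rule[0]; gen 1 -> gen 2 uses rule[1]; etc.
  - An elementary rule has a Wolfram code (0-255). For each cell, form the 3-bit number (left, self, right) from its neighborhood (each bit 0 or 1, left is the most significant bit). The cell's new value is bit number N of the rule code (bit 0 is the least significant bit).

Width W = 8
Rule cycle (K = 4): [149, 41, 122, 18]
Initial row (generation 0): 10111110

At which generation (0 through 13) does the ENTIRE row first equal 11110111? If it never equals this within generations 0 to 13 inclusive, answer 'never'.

Answer: 13

Derivation:
Gen 0: 10111110
Gen 1 (rule 149): 10011101
Gen 2 (rule 41): 00010010
Gen 3 (rule 122): 00101101
Gen 4 (rule 18): 01000000
Gen 5 (rule 149): 01111111
Gen 6 (rule 41): 01000000
Gen 7 (rule 122): 10100000
Gen 8 (rule 18): 00010000
Gen 9 (rule 149): 11011111
Gen 10 (rule 41): 10110000
Gen 11 (rule 122): 01111000
Gen 12 (rule 18): 10000100
Gen 13 (rule 149): 11110111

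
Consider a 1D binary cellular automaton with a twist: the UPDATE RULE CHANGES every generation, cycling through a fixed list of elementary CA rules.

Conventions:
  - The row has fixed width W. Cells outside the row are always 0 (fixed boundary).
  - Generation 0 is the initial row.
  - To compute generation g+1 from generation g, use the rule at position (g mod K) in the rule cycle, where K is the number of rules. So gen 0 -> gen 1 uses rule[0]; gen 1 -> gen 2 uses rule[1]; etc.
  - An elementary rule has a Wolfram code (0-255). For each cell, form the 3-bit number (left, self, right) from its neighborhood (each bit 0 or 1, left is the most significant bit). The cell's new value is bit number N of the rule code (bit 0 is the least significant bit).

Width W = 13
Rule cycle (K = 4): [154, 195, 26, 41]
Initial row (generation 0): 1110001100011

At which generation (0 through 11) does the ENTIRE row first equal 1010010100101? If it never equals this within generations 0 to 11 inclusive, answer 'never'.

Answer: 3

Derivation:
Gen 0: 1110001100011
Gen 1 (rule 154): 1101011010110
Gen 2 (rule 195): 0100001000010
Gen 3 (rule 26): 1010010100101
Gen 4 (rule 41): 0100001000010
Gen 5 (rule 154): 1010010100101
Gen 6 (rule 195): 0000100001000
Gen 7 (rule 26): 0001010010100
Gen 8 (rule 41): 1100100001001
Gen 9 (rule 154): 1011010010110
Gen 10 (rule 195): 0001000100010
Gen 11 (rule 26): 0010101010101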